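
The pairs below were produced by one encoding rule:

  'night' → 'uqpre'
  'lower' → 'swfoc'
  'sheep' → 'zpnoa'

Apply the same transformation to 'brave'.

izjfp

In night: n→u is +7, i→q is +8, g→p is +9, h→r is +10 — the shift increases by 1 each position. Each letter shifts forward by (position + 7), i.e. 7, 8, 9, … — the shift grows by one for each successive letter.
For brave: b+7=i, r+8=z, a+9=j, v+10=f, e+11=p.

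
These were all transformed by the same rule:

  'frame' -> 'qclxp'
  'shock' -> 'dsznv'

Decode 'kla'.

zap

Compare letters: f→q is +11, r→c is +11, a→l is +11 — a constant shift. Each letter is shifted forward by 11 in the alphabet (a Caesar shift of +11).
Decoding kla: k−11=z, l−11=a, a−11=p.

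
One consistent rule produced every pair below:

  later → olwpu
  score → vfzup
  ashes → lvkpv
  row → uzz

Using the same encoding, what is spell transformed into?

The shift depends on letter class: consonant l→o is +3, but vowel a→l is +11. Vowels shift forward by 11 and consonants shift forward by 3.
On spell: s(cons)+3=v, p(cons)+3=s, e(vowel)+11=p, l(cons)+3=o, l(cons)+3=o.

vspoo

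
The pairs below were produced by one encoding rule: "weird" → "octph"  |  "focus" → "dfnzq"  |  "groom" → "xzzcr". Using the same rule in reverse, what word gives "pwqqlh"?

waffle

The output letters match the input read backwards, each shifted +11: weird reversed is driew. Read the word backwards and shift each letter +11.
Undoing it on pwqqlh: shift back: p−11=e, w−11=l, q−11=f, q−11=f, l−11=a, h−11=w → elffaw; then reverse → waffle.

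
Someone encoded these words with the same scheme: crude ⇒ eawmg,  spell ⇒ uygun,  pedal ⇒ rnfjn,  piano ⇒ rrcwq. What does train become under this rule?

Shifts by position in crude: pos 0: c→e (+2), pos 1: r→a (+9), pos 2: u→w (+2), pos 3: d→m (+9) — repeating every 2. The shifts repeat in a cycle of length 2: positions 0,1,… shift by +2, +9, then the pattern repeats.
Applying it to train: t+2=v, r+9=a, a+2=c, i+9=r, n+2=p.

vacrp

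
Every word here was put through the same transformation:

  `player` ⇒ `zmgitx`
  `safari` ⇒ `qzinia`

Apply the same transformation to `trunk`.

svczb

The output letters match the input read backwards, each shifted +8: player reversed is reyalp. Two steps: reverse the string, then apply a Caesar shift of +8.
On trunk: reverse → knurt; then shift: k+8=s, n+8=v, u+8=c, r+8=z, t+8=b.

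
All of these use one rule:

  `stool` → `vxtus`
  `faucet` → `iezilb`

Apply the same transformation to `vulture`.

In stool: s→v is +3, t→x is +4, o→t is +5, o→u is +6 — the shift increases by 1 each position. Letter i (0-indexed) is shifted by i+3, so successive shifts are 3, 4, 5, ….
Applying it to vulture: v+3=y, u+4=y, l+5=q, t+6=z, u+7=b, r+8=z, e+9=n.

yyqzbzn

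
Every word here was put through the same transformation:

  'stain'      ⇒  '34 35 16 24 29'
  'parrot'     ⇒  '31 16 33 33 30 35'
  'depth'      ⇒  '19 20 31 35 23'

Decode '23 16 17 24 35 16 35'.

Letters become their 1-based position plus 15 (so a→16, b→17, …).
Undoing it on 23 16 17 24 35 16 35: 23→(23−15)÷1=8=h, 16→(16−15)÷1=1=a, 17→(17−15)÷1=2=b, 24→(24−15)÷1=9=i, 35→(35−15)÷1=20=t, 16→(16−15)÷1=1=a, 35→(35−15)÷1=20=t.

habitat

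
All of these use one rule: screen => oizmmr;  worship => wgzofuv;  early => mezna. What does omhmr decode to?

seven

s(18)→o(14) and c(2)→i(8) fit y≡15x+4 (mod 26); the inverse of 15 mod 26 is 7. Each letter's alphabet position (a=0..z=25) is mapped through 15·x+4 mod 26 — an affine cipher.
Decoding omhmr: o(14)→7·(14−4)≡18=s; m(12)→7·(12−4)≡4=e; h(7)→7·(7−4)≡21=v; m(12)→7·(12−4)≡4=e; r(17)→7·(17−4)≡13=n (all mod 26).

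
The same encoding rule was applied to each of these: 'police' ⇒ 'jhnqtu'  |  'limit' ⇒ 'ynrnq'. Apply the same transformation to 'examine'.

The output letters match the input read backwards, each shifted +5: police reversed is ecilop. Two steps: reverse the string, then apply a Caesar shift of +5.
Applying it to examine: reverse → enimaxe; then shift: e+5=j, n+5=s, i+5=n, m+5=r, a+5=f, x+5=c, e+5=j.

jsnrfcj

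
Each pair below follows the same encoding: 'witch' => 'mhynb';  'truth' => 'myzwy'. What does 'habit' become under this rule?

yngfm

The output letters match the input read backwards, each shifted +5: witch reversed is hctiw. Two steps: reverse the string, then apply a Caesar shift of +5.
For habit: reverse → tibah; then shift: t+5=y, i+5=n, b+5=g, a+5=f, h+5=m.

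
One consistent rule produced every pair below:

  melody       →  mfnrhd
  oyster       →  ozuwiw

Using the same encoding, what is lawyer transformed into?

In melody: m→m is +0, e→f is +1, l→n is +2, o→r is +3 — the shift increases by 1 each position. The shift increases by 1 at each position, starting from +0: 0, 1, 2, ….
For lawyer: l+0=l, a+1=b, w+2=y, y+3=b, e+4=i, r+5=w.

lbybiw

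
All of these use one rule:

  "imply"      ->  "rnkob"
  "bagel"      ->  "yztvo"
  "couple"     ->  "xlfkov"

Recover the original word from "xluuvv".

coffee

Each pair mirrors across the alphabet (i↔r, m↔n, p↔k): positions sum to 25. Each letter is replaced by its mirror in the alphabet: a↔z, b↔y, c↔x, and so on (the Atbash cipher).
Undoing it on xluuvv: x↔c, l↔o, u↔f, u↔f, v↔e, v↔e.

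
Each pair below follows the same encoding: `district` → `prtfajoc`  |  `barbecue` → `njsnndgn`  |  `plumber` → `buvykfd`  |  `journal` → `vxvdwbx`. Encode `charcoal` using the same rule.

oqbdlpmu

A repeating key of period 3 is used — shifts +12, +9, +1 over and over.
On charcoal: c+12=o, h+9=q, a+1=b, r+12=d, c+9=l, o+1=p, a+12=m, l+9=u.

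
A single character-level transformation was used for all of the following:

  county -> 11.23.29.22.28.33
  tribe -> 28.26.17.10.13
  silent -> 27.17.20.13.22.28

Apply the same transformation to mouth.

21.23.29.28.16

c is letter #3 and maps to 11: an offset of 8. Each letter is replaced by its alphabet position (a=1..z=26) + 8.
For mouth: m=13→21, o=15→23, u=21→29, t=20→28, h=8→16.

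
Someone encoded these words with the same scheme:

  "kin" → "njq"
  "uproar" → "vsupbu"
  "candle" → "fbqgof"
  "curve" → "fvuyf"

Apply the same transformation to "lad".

The shift depends on letter class: consonant k→n is +3, but vowel i→j is +1. The rule splits by letter class: vowels +1, consonants +3.
Applying it to lad: l(cons)+3=o, a(vowel)+1=b, d(cons)+3=g.

obg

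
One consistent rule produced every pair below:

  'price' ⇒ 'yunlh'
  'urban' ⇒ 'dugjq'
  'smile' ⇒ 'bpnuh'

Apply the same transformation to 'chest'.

lkjbw

A repeating key of period 3 is used — shifts +9, +3, +5 over and over.
For chest: c+9=l, h+3=k, e+5=j, s+9=b, t+3=w.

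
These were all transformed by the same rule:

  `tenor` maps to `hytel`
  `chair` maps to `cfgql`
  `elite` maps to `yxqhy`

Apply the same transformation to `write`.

This is an affine cipher: with a=0,…,z=25, each position x becomes (11x+6) mod 26.
On write: w(22)→11·22+6≡14=o; r(17)→11·17+6≡11=l; i(8)→11·8+6≡16=q; t(19)→11·19+6≡7=h; e(4)→11·4+6≡24=y (all mod 26).

olqhy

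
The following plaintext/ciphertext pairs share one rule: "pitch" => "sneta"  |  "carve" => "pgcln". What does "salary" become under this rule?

jclwld

The output letters match the input read backwards, each shifted +11: pitch reversed is hctip. The word is reversed, then every letter is shifted forward by 11.
On salary: reverse → yralas; then shift: y+11=j, r+11=c, a+11=l, l+11=w, a+11=l, s+11=d.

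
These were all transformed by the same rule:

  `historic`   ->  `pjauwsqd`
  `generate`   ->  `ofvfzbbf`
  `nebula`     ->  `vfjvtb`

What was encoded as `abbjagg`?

Shifts by position in historic: pos 0: h→p (+8), pos 1: i→j (+1), pos 2: s→a (+8), pos 3: t→u (+1) — repeating every 2. A repeating key of period 2 is used — shifts +8, +1 over and over.
Undoing it on abbjagg: a−8=s, b−1=a, b−8=t, j−1=i, a−8=s, g−1=f, g−8=y.

satisfy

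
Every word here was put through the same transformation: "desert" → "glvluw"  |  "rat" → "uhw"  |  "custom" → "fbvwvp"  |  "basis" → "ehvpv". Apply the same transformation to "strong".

Two shifts are in play — +7 for a/e/i/o/u, +3 for every other letter.
On strong: s(cons)+3=v, t(cons)+3=w, r(cons)+3=u, o(vowel)+7=v, n(cons)+3=q, g(cons)+3=j.

vwuvqj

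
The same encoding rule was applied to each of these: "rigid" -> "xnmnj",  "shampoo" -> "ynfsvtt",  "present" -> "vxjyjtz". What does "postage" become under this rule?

The shift depends on letter class: consonant r→x is +6, but vowel i→n is +5. Two shifts are in play — +5 for a/e/i/o/u, +6 for every other letter.
On postage: p(cons)+6=v, o(vowel)+5=t, s(cons)+6=y, t(cons)+6=z, a(vowel)+5=f, g(cons)+6=m, e(vowel)+5=j.

vtyzfmj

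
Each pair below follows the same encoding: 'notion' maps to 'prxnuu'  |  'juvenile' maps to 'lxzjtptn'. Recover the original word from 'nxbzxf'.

luxury

Letter i (0-indexed) is shifted by i+2, so successive shifts are 2, 3, 4, ….
Reversing it on nxbzxf: n−2=l, x−3=u, b−4=x, z−5=u, x−6=r, f−7=y.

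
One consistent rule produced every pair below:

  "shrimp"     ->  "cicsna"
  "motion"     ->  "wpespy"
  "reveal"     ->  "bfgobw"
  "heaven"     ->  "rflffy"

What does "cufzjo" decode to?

Shifts by position in shrimp: pos 0: s→c (+10), pos 1: h→i (+1), pos 2: r→c (+11), pos 3: i→s (+10), pos 4: m→n (+1), pos 5: p→a (+11) — repeating every 3. A repeating key of period 3 is used — shifts +10, +1, +11 over and over.
Reversing it on cufzjo: c−10=s, u−1=t, f−11=u, z−10=p, j−1=i, o−11=d.

stupid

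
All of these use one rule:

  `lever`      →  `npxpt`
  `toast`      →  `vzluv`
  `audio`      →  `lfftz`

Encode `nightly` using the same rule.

The shift depends on letter class: consonant l→n is +2, but vowel e→p is +11. The rule splits by letter class: vowels +11, consonants +2.
Applying it to nightly: n(cons)+2=p, i(vowel)+11=t, g(cons)+2=i, h(cons)+2=j, t(cons)+2=v, l(cons)+2=n, y(cons)+2=a.

ptijvna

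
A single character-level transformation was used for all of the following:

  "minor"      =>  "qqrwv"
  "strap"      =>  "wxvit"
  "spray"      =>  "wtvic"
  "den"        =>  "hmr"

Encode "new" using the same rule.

The shift depends on letter class: consonant m→q is +4, but vowel i→q is +8. Two shifts are in play — +8 for a/e/i/o/u, +4 for every other letter.
On new: n(cons)+4=r, e(vowel)+8=m, w(cons)+4=a.

rma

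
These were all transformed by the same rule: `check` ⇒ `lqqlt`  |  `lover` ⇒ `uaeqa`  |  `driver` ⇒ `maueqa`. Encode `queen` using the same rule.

zgqqw

The shift depends on letter class: consonant c→l is +9, but vowel e→q is +12. The rule splits by letter class: vowels +12, consonants +9.
For queen: q(cons)+9=z, u(vowel)+12=g, e(vowel)+12=q, e(vowel)+12=q, n(cons)+9=w.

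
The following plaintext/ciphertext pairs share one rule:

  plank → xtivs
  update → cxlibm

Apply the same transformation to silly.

Compare letters: p→x is +8, l→t is +8, a→i is +8 — a constant shift. It's a constant shift of +8 (ROT8).
For silly: s+8=a, i+8=q, l+8=t, l+8=t, y+8=g.

aqttg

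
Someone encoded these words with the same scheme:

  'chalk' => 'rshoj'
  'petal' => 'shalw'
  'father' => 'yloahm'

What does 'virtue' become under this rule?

The output letters match the input read backwards, each shifted +7: chalk reversed is klahc. The word is reversed, then every letter is shifted forward by 7.
Applying it to virtue: reverse → eutriv; then shift: e+7=l, u+7=b, t+7=a, r+7=y, i+7=p, v+7=c.

lbaypc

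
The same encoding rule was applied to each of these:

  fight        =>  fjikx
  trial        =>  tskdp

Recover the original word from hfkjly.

height

In fight: f→f is +0, i→j is +1, g→i is +2, h→k is +3 — the shift increases by 1 each position. Letter i (0-indexed) is shifted by i+0, so successive shifts are 0, 1, 2, ….
Decoding hfkjly: h−0=h, f−1=e, k−2=i, j−3=g, l−4=h, y−5=t.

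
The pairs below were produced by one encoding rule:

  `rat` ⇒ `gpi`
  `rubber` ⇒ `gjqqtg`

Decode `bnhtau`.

Compare letters: r→g is +15, a→p is +15, t→i is +15 — a constant shift. It's a constant shift of +15 (ROT15).
Reversing it on bnhtau: b−15=m, n−15=y, h−15=s, t−15=e, a−15=l, u−15=f.

myself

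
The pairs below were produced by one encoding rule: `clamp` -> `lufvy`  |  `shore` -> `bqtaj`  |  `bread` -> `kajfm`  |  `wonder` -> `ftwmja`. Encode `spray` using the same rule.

The shift depends on letter class: consonant c→l is +9, but vowel a→f is +5. Two shifts are in play — +5 for a/e/i/o/u, +9 for every other letter.
On spray: s(cons)+9=b, p(cons)+9=y, r(cons)+9=a, a(vowel)+5=f, y(cons)+9=h.

byafh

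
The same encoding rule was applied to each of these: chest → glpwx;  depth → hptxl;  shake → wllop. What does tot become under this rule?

xzx

The shift depends on letter class: consonant c→g is +4, but vowel e→p is +11. Vowels shift forward by 11 and consonants shift forward by 4.
Applying it to tot: t(cons)+4=x, o(vowel)+11=z, t(cons)+4=x.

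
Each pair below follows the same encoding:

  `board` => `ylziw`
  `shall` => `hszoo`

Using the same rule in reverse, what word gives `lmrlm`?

Each pair mirrors across the alphabet (b↔y, o↔l, a↔z): positions sum to 25. Each letter is replaced by its mirror in the alphabet: a↔z, b↔y, c↔x, and so on (the Atbash cipher).
Reversing it on lmrlm: l↔o, m↔n, r↔i, l↔o, m↔n.

onion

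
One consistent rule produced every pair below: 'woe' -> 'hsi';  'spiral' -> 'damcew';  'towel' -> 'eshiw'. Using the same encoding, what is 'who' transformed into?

hss

The shift depends on letter class: consonant w→h is +11, but vowel o→s is +4. The rule splits by letter class: vowels +4, consonants +11.
On who: w(cons)+11=h, h(cons)+11=s, o(vowel)+4=s.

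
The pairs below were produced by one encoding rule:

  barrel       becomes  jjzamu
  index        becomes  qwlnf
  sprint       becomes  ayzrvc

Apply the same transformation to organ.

waojv

Shifts by position in barrel: pos 0: b→j (+8), pos 1: a→j (+9), pos 2: r→z (+8), pos 3: r→a (+9) — repeating every 2. The shifts repeat in a cycle of length 2: positions 0,1,… shift by +8, +9, then the pattern repeats.
For organ: o+8=w, r+9=a, g+8=o, a+9=j, n+8=v.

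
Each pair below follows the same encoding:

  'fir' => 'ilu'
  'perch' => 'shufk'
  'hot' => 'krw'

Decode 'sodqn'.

Every letter moves 3 places later in the alphabet, wrapping around z→a.
Undoing it on sodqn: s−3=p, o−3=l, d−3=a, q−3=n, n−3=k.

plank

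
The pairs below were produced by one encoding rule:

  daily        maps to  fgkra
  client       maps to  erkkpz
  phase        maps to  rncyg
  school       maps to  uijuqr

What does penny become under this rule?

The shifts repeat in a cycle of length 2: positions 0,1,… shift by +2, +6, then the pattern repeats.
For penny: p+2=r, e+6=k, n+2=p, n+6=t, y+2=a.

rkpta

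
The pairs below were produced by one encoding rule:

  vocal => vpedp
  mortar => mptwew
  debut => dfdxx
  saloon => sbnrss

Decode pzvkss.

Letter i (0-indexed) is shifted by i+0, so successive shifts are 0, 1, 2, ….
Undoing it on pzvkss: p−0=p, z−1=y, v−2=t, k−3=h, s−4=o, s−5=n.

python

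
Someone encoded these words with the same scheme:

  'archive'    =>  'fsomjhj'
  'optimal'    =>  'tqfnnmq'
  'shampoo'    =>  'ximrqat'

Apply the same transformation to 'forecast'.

A repeating key of period 3 is used — shifts +5, +1, +12 over and over.
On forecast: f+5=k, o+1=p, r+12=d, e+5=j, c+1=d, a+12=m, s+5=x, t+1=u.

kpdjdmxu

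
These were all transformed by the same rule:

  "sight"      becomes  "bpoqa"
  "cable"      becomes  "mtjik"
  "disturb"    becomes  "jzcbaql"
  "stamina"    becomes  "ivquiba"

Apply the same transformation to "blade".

mlitj

Two steps: reverse the string, then apply a Caesar shift of +8.
For blade: reverse → edalb; then shift: e+8=m, d+8=l, a+8=i, l+8=t, b+8=j.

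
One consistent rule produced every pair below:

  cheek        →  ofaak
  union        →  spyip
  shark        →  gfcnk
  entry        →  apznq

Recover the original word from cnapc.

arena

c(2)→o(14) and h(7)→f(5) fit y≡19x+2 (mod 26); the inverse of 19 mod 26 is 11. Each letter's alphabet position (a=0..z=25) is mapped through 19·x+2 mod 26 — an affine cipher.
Undoing it on cnapc: c(2)→11·(2−2)≡0=a; n(13)→11·(13−2)≡17=r; a(0)→11·(0−2)≡4=e; p(15)→11·(15−2)≡13=n; c(2)→11·(2−2)≡0=a (all mod 26).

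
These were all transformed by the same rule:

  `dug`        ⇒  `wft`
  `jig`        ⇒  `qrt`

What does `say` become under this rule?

Each pair mirrors across the alphabet (d↔w, u↔f, g↔t): positions sum to 25. Letters are reflected about the middle of the alphabet (position → 25−position): Atbash.
For say: s↔h, a↔z, y↔b.

hzb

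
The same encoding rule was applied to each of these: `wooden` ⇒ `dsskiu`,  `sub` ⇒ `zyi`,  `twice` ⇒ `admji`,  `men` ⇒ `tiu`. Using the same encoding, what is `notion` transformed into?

The shift depends on letter class: consonant w→d is +7, but vowel o→s is +4. Vowels shift forward by 4 and consonants shift forward by 7.
On notion: n(cons)+7=u, o(vowel)+4=s, t(cons)+7=a, i(vowel)+4=m, o(vowel)+4=s, n(cons)+7=u.

usamsu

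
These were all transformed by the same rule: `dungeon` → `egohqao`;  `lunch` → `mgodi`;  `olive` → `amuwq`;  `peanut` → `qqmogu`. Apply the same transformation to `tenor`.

Vowels shift forward by 12 and consonants shift forward by 1.
On tenor: t(cons)+1=u, e(vowel)+12=q, n(cons)+1=o, o(vowel)+12=a, r(cons)+1=s.

uqoas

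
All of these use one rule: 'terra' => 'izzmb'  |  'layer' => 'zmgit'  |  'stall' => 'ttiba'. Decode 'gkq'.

icy

The output letters match the input read backwards, each shifted +8: terra reversed is arret. Read the word backwards and shift each letter +8.
Undoing it on gkq: shift back: g−8=y, k−8=c, q−8=i → yci; then reverse → icy.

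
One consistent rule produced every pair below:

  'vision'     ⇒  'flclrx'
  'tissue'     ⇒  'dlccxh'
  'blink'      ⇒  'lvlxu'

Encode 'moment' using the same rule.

wrwhxd

The shift depends on letter class: consonant v→f is +10, but vowel i→l is +3. Two shifts are in play — +3 for a/e/i/o/u, +10 for every other letter.
Applying it to moment: m(cons)+10=w, o(vowel)+3=r, m(cons)+10=w, e(vowel)+3=h, n(cons)+10=x, t(cons)+10=d.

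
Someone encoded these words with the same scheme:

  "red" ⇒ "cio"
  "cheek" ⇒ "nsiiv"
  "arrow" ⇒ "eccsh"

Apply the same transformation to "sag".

der

The shift depends on letter class: consonant r→c is +11, but vowel e→i is +4. Vowels shift forward by 4 and consonants shift forward by 11.
Applying it to sag: s(cons)+11=d, a(vowel)+4=e, g(cons)+11=r.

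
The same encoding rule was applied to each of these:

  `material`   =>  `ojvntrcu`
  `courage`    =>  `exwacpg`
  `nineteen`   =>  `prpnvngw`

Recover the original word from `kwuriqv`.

Shifts by position in material: pos 0: m→o (+2), pos 1: a→j (+9), pos 2: t→v (+2), pos 3: e→n (+9) — repeating every 2. It's a Vigenère-style cipher with numeric key [2,9]: position i shifts by key[i mod 2].
Undoing it on kwuriqv: k−2=i, w−9=n, u−2=s, r−9=i, i−2=g, q−9=h, v−2=t.

insight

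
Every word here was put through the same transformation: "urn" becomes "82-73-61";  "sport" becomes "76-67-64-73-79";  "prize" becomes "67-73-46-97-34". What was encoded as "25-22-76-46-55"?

basil

u(#21)→82 and r(#18)→73: differences scale by 3, so n = 3·pos + 19. The formula is n = 3×(alphabet index, a=1) + 19.
Reversing it on 25-22-76-46-55: 25→(25−19)÷3=2=b, 22→(22−19)÷3=1=a, 76→(76−19)÷3=19=s, 46→(46−19)÷3=9=i, 55→(55−19)÷3=12=l.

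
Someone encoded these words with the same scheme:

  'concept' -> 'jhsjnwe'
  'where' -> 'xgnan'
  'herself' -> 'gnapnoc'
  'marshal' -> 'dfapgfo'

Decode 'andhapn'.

remorse

c(2)→j(9) and o(14)→h(7) fit y≡15x+5 (mod 26); the inverse of 15 mod 26 is 7. This is an affine cipher: with a=0,…,z=25, each position x becomes (15x+5) mod 26.
Reversing it on andhapn: a(0)→7·(0−5)≡17=r; n(13)→7·(13−5)≡4=e; d(3)→7·(3−5)≡12=m; h(7)→7·(7−5)≡14=o; a(0)→7·(0−5)≡17=r; p(15)→7·(15−5)≡18=s; n(13)→7·(13−5)≡4=e (all mod 26).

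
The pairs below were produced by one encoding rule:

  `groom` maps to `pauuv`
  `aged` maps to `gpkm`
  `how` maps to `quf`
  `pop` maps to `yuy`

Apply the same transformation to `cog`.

Two shifts are in play — +6 for a/e/i/o/u, +9 for every other letter.
Applying it to cog: c(cons)+9=l, o(vowel)+6=u, g(cons)+9=p.

lup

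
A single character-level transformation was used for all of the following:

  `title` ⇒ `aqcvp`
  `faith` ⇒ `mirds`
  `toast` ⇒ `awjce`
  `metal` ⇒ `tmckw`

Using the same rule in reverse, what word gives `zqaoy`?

siren

In title: t→a is +7, i→q is +8, t→c is +9, l→v is +10 — the shift increases by 1 each position. Each letter shifts forward by (position + 7), i.e. 7, 8, 9, … — the shift grows by one for each successive letter.
Undoing it on zqaoy: z−7=s, q−8=i, a−9=r, o−10=e, y−11=n.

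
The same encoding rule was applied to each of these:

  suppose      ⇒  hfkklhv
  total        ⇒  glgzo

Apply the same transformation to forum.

Each pair mirrors across the alphabet (s↔h, u↔f, p↔k): positions sum to 25. Letters are reflected about the middle of the alphabet (position → 25−position): Atbash.
Applying it to forum: f↔u, o↔l, r↔i, u↔f, m↔n.

ulifn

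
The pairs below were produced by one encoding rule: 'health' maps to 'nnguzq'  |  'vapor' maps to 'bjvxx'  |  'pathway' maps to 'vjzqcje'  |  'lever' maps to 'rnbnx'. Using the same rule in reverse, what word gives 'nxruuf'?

hollow

Shifts by position in health: pos 0: h→n (+6), pos 1: e→n (+9), pos 2: a→g (+6), pos 3: l→u (+9) — repeating every 2. A repeating key of period 2 is used — shifts +6, +9 over and over.
Decoding nxruuf: n−6=h, x−9=o, r−6=l, u−9=l, u−6=o, f−9=w.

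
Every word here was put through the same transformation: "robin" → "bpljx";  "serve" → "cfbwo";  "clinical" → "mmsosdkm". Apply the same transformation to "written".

gssudfx

Shifts by position in robin: pos 0: r→b (+10), pos 1: o→p (+1), pos 2: b→l (+10), pos 3: i→j (+1) — repeating every 2. The shifts repeat in a cycle of length 2: positions 0,1,… shift by +10, +1, then the pattern repeats.
For written: w+10=g, r+1=s, i+10=s, t+1=u, t+10=d, e+1=f, n+10=x.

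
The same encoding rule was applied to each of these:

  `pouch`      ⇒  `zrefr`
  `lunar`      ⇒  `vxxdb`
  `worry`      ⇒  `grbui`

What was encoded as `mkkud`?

chart

Shifts by position in pouch: pos 0: p→z (+10), pos 1: o→r (+3), pos 2: u→e (+10), pos 3: c→f (+3) — repeating every 2. The shifts repeat in a cycle of length 2: positions 0,1,… shift by +10, +3, then the pattern repeats.
Decoding mkkud: m−10=c, k−3=h, k−10=a, u−3=r, d−10=t.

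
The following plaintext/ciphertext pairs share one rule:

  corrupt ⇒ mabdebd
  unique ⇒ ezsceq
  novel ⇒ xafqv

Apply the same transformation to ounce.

ygxoo

It's a Vigenère-style cipher with numeric key [10,12]: position i shifts by key[i mod 2].
For ounce: o+10=y, u+12=g, n+10=x, c+12=o, e+10=o.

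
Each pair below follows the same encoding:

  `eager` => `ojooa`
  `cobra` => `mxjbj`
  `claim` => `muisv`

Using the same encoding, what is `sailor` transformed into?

cjqvxz

Shifts by position in eager: pos 0: e→o (+10), pos 1: a→j (+9), pos 2: g→o (+8), pos 3: e→o (+10), pos 4: r→a (+9) — repeating every 3. A repeating key of period 3 is used — shifts +10, +9, +8 over and over.
On sailor: s+10=c, a+9=j, i+8=q, l+10=v, o+9=x, r+8=z.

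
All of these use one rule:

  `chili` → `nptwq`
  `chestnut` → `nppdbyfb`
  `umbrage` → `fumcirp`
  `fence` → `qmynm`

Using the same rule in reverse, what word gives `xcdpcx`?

museum

Shifts by position in chili: pos 0: c→n (+11), pos 1: h→p (+8), pos 2: i→t (+11), pos 3: l→w (+11), pos 4: i→q (+8) — repeating every 3. A repeating key of period 3 is used — shifts +11, +8, +11 over and over.
Reversing it on xcdpcx: x−11=m, c−8=u, d−11=s, p−11=e, c−8=u, x−11=m.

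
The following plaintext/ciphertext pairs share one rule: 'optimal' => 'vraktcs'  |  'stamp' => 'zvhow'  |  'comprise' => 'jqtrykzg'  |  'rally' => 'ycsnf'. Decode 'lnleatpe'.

A repeating key of period 2 is used — shifts +7, +2 over and over.
Undoing it on lnleatpe: l−7=e, n−2=l, l−7=e, e−2=c, a−7=t, t−2=r, p−7=i, e−2=c.

electric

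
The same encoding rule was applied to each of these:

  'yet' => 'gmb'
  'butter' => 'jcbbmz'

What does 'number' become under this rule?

vcujmz

Compare letters: y→g is +8, e→m is +8, t→b is +8 — a constant shift. Every letter moves 8 places later in the alphabet, wrapping around z→a.
Applying it to number: n+8=v, u+8=c, m+8=u, b+8=j, e+8=m, r+8=z.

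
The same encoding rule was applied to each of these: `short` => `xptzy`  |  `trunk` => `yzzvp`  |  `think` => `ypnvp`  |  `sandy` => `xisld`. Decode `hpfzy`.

Shifts by position in short: pos 0: s→x (+5), pos 1: h→p (+8), pos 2: o→t (+5), pos 3: r→z (+8) — repeating every 2. A repeating key of period 2 is used — shifts +5, +8 over and over.
Reversing it on hpfzy: h−5=c, p−8=h, f−5=a, z−8=r, y−5=t.

chart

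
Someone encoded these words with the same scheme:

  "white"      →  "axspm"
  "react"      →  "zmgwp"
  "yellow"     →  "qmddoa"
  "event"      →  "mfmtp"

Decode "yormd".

model

Treating letters as 0–25, the rule is x ↦ 21x + 6 (mod 26).
Undoing it on yormd: y(24)→5·(24−6)≡12=m; o(14)→5·(14−6)≡14=o; r(17)→5·(17−6)≡3=d; m(12)→5·(12−6)≡4=e; d(3)→5·(3−6)≡11=l (all mod 26).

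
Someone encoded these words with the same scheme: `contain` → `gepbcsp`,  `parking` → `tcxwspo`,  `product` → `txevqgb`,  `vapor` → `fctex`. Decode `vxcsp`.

c(2)→g(6) and o(14)→e(4) fit y≡15x+2 (mod 26); the inverse of 15 mod 26 is 7. This is an affine cipher: with a=0,…,z=25, each position x becomes (15x+2) mod 26.
Reversing it on vxcsp: v(21)→7·(21−2)≡3=d; x(23)→7·(23−2)≡17=r; c(2)→7·(2−2)≡0=a; s(18)→7·(18−2)≡8=i; p(15)→7·(15−2)≡13=n (all mod 26).

drain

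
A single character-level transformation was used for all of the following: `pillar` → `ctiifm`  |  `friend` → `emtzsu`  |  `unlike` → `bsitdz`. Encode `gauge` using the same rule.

jfbjz

p(15)→c(2) and i(8)→t(19) fit y≡5x+5 (mod 26); the inverse of 5 mod 26 is 21. This is an affine cipher: with a=0,…,z=25, each position x becomes (5x+5) mod 26.
For gauge: g(6)→5·6+5≡9=j; a(0)→5·0+5≡5=f; u(20)→5·20+5≡1=b; g(6)→5·6+5≡9=j; e(4)→5·4+5≡25=z (all mod 26).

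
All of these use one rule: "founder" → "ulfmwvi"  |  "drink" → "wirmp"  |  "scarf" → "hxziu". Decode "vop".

elk

Letters are reflected about the middle of the alphabet (position → 25−position): Atbash.
Reversing it on vop: v↔e, o↔l, p↔k.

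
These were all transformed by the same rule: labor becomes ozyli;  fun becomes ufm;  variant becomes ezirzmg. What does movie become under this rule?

Letters are reflected about the middle of the alphabet (position → 25−position): Atbash.
Applying it to movie: m↔n, o↔l, v↔e, i↔r, e↔v.

nlerv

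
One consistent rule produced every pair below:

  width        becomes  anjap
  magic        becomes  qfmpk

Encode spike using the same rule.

wuorm

In width: w→a is +4, i→n is +5, d→j is +6, t→a is +7 — the shift increases by 1 each position. Letter i (0-indexed) is shifted by i+4, so successive shifts are 4, 5, 6, ….
For spike: s+4=w, p+5=u, i+6=o, k+7=r, e+8=m.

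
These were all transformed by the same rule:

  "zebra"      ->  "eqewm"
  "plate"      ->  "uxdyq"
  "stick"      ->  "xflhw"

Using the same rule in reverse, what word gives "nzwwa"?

intro

A repeating key of period 3 is used — shifts +5, +12, +3 over and over.
Undoing it on nzwwa: n−5=i, z−12=n, w−3=t, w−5=r, a−12=o.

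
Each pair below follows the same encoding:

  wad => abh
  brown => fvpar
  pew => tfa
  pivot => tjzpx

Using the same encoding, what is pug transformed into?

tvk

Two shifts are in play — +1 for a/e/i/o/u, +4 for every other letter.
On pug: p(cons)+4=t, u(vowel)+1=v, g(cons)+4=k.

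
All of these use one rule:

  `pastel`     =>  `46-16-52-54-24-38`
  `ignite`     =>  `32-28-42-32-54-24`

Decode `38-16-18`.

p(#16)→46 and a(#1)→16: differences scale by 2, so n = 2·pos + 14. With a=1..z=26, the number is 2·pos + 14.
Reversing it on 38-16-18: 38→(38−14)÷2=12=l, 16→(16−14)÷2=1=a, 18→(18−14)÷2=2=b.

lab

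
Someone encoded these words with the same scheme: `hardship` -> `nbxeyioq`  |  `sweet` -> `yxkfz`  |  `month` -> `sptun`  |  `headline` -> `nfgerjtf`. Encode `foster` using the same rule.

Shifts by position in hardship: pos 0: h→n (+6), pos 1: a→b (+1), pos 2: r→x (+6), pos 3: d→e (+1) — repeating every 2. A repeating key of period 2 is used — shifts +6, +1 over and over.
Applying it to foster: f+6=l, o+1=p, s+6=y, t+1=u, e+6=k, r+1=s.

lpyuks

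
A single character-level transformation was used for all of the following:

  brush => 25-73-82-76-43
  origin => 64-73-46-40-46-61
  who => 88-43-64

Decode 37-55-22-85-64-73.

flavor

b(#2)→25 and r(#18)→73: differences scale by 3, so n = 3·pos + 19. Each letter becomes 3×(its alphabet position, a=1..z=26) + 19.
Undoing it on 37-55-22-85-64-73: 37→(37−19)÷3=6=f, 55→(55−19)÷3=12=l, 22→(22−19)÷3=1=a, 85→(85−19)÷3=22=v, 64→(64−19)÷3=15=o, 73→(73−19)÷3=18=r.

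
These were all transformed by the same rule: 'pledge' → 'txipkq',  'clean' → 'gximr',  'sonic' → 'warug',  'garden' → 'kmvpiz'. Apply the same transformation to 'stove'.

wfshi

It's a Vigenère-style cipher with numeric key [4,12]: position i shifts by key[i mod 2].
On stove: s+4=w, t+12=f, o+4=s, v+12=h, e+4=i.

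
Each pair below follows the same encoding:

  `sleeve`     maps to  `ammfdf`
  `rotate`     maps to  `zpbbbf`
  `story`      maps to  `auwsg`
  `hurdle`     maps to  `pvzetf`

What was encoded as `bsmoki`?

The shifts repeat in a cycle of length 2: positions 0,1,… shift by +8, +1, then the pattern repeats.
Undoing it on bsmoki: b−8=t, s−1=r, m−8=e, o−1=n, k−8=c, i−1=h.

trench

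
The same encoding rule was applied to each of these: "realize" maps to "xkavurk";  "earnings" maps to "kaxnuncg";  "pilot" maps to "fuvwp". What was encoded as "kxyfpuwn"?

eruption

r(17)→x(23) and e(4)→k(10) fit y≡9x+0 (mod 26); the inverse of 9 mod 26 is 3. Treating letters as 0–25, the rule is x ↦ 9x + 0 (mod 26).
Reversing it on kxyfpuwn: k(10)→3·(10−0)≡4=e; x(23)→3·(23−0)≡17=r; y(24)→3·(24−0)≡20=u; f(5)→3·(5−0)≡15=p; p(15)→3·(15−0)≡19=t; u(20)→3·(20−0)≡8=i; w(22)→3·(22−0)≡14=o; n(13)→3·(13−0)≡13=n (all mod 26).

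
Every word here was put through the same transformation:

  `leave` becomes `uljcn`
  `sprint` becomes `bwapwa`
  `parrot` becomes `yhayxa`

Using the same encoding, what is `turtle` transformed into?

A repeating key of period 2 is used — shifts +9, +7 over and over.
On turtle: t+9=c, u+7=b, r+9=a, t+7=a, l+9=u, e+7=l.

cbaaul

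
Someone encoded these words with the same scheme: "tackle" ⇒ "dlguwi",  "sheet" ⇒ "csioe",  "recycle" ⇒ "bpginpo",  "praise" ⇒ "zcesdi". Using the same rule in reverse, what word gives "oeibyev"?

Shifts by position in tackle: pos 0: t→d (+10), pos 1: a→l (+11), pos 2: c→g (+4), pos 3: k→u (+10), pos 4: l→w (+11), pos 5: e→i (+4) — repeating every 3. A repeating key of period 3 is used — shifts +10, +11, +4 over and over.
Decoding oeibyev: o−10=e, e−11=t, i−4=e, b−10=r, y−11=n, e−4=a, v−10=l.

eternal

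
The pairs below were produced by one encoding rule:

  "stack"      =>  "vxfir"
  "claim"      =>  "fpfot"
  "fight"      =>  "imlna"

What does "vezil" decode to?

sauce

In stack: s→v is +3, t→x is +4, a→f is +5, c→i is +6 — the shift increases by 1 each position. The shift increases by 1 at each position, starting from +3: 3, 4, 5, ….
Undoing it on vezil: v−3=s, e−4=a, z−5=u, i−6=c, l−7=e.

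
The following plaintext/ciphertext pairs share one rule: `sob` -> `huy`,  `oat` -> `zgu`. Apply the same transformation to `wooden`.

The output letters match the input read backwards, each shifted +6: sob reversed is bos. Read the word backwards and shift each letter +6.
On wooden: reverse → nedoow; then shift: n+6=t, e+6=k, d+6=j, o+6=u, o+6=u, w+6=c.

tkjuuc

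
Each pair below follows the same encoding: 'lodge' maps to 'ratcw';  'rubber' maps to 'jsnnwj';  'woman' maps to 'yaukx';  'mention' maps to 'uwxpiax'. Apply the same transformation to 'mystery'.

uempwje

l(11)→r(17) and o(14)→a(0) fit y≡3x+10 (mod 26); the inverse of 3 mod 26 is 9. This is an affine cipher: with a=0,…,z=25, each position x becomes (3x+10) mod 26.
For mystery: m(12)→3·12+10≡20=u; y(24)→3·24+10≡4=e; s(18)→3·18+10≡12=m; t(19)→3·19+10≡15=p; e(4)→3·4+10≡22=w; r(17)→3·17+10≡9=j; y(24)→3·24+10≡4=e (all mod 26).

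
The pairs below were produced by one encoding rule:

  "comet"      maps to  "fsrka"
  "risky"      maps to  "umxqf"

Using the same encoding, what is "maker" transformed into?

In comet: c→f is +3, o→s is +4, m→r is +5, e→k is +6 — the shift increases by 1 each position. The shift increases by 1 at each position, starting from +3: 3, 4, 5, ….
On maker: m+3=p, a+4=e, k+5=p, e+6=k, r+7=y.

pepky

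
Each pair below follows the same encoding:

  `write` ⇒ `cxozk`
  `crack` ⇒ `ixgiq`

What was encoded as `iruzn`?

cloth

Compare letters: w→c is +6, r→x is +6, i→o is +6 — a constant shift. Each letter is shifted forward by 6 in the alphabet (a Caesar shift of +6).
Undoing it on iruzn: i−6=c, r−6=l, u−6=o, z−6=t, n−6=h.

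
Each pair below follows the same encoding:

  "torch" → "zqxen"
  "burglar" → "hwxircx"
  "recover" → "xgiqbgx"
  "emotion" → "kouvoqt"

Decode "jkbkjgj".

Shifts by position in torch: pos 0: t→z (+6), pos 1: o→q (+2), pos 2: r→x (+6), pos 3: c→e (+2) — repeating every 2. The shifts repeat in a cycle of length 2: positions 0,1,… shift by +6, +2, then the pattern repeats.
Undoing it on jkbkjgj: j−6=d, k−2=i, b−6=v, k−2=i, j−6=d, g−2=e, j−6=d.

divided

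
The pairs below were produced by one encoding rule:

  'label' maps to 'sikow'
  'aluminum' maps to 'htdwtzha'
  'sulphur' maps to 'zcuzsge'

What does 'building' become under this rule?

icrvouau

In label: l→s is +7, a→i is +8, b→k is +9, e→o is +10 — the shift increases by 1 each position. The shift increases by 1 at each position, starting from +7: 7, 8, 9, ….
On building: b+7=i, u+8=c, i+9=r, l+10=v, d+11=o, i+12=u, n+13=a, g+14=u.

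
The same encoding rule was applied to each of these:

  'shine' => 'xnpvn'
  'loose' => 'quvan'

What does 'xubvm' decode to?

In shine: s→x is +5, h→n is +6, i→p is +7, n→v is +8 — the shift increases by 1 each position. The shift increases by 1 at each position, starting from +5: 5, 6, 7, ….
Decoding xubvm: x−5=s, u−6=o, b−7=u, v−8=n, m−9=d.

sound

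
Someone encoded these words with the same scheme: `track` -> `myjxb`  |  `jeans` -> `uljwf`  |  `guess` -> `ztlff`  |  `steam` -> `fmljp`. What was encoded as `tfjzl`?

usage

t(19)→m(12) and r(17)→y(24) fit y≡7x+9 (mod 26); the inverse of 7 mod 26 is 15. Treating letters as 0–25, the rule is x ↦ 7x + 9 (mod 26).
Undoing it on tfjzl: t(19)→15·(19−9)≡20=u; f(5)→15·(5−9)≡18=s; j(9)→15·(9−9)≡0=a; z(25)→15·(25−9)≡6=g; l(11)→15·(11−9)≡4=e (all mod 26).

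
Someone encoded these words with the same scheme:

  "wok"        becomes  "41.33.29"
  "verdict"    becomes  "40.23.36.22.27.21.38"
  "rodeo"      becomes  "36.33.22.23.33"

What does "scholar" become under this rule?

37.21.26.33.30.19.36

w is letter #23 and maps to 41: an offset of 18. The number is (letter's place in the alphabet, a=1) + 18.
Applying it to scholar: s=19→37, c=3→21, h=8→26, o=15→33, l=12→30, a=1→19, r=18→36.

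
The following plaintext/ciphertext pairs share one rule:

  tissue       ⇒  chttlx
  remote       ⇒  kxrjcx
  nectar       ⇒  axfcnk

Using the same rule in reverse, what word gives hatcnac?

t(19)→c(2) and i(8)→h(7) fit y≡9x+13 (mod 26); the inverse of 9 mod 26 is 3. Treating letters as 0–25, the rule is x ↦ 9x + 13 (mod 26).
Reversing it on hatcnac: h(7)→3·(7−13)≡8=i; a(0)→3·(0−13)≡13=n; t(19)→3·(19−13)≡18=s; c(2)→3·(2−13)≡19=t; n(13)→3·(13−13)≡0=a; a(0)→3·(0−13)≡13=n; c(2)→3·(2−13)≡19=t (all mod 26).

instant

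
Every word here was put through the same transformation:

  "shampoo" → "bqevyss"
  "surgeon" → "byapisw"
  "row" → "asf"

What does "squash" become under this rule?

bzyebq

The rule splits by letter class: vowels +4, consonants +9.
Applying it to squash: s(cons)+9=b, q(cons)+9=z, u(vowel)+4=y, a(vowel)+4=e, s(cons)+9=b, h(cons)+9=q.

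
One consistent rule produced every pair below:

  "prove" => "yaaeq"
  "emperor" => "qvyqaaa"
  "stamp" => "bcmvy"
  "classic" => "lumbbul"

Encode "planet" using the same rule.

yumwqc

The shift depends on letter class: consonant p→y is +9, but vowel o→a is +12. Two shifts are in play — +12 for a/e/i/o/u, +9 for every other letter.
On planet: p(cons)+9=y, l(cons)+9=u, a(vowel)+12=m, n(cons)+9=w, e(vowel)+12=q, t(cons)+9=c.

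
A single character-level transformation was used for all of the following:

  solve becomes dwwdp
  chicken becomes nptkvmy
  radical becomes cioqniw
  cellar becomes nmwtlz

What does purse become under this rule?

Shifts by position in solve: pos 0: s→d (+11), pos 1: o→w (+8), pos 2: l→w (+11), pos 3: v→d (+8) — repeating every 2. A repeating key of period 2 is used — shifts +11, +8 over and over.
For purse: p+11=a, u+8=c, r+11=c, s+8=a, e+11=p.

accap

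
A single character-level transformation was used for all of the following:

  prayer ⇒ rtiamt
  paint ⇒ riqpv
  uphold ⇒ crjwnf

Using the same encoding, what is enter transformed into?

Two shifts are in play — +8 for a/e/i/o/u, +2 for every other letter.
Applying it to enter: e(vowel)+8=m, n(cons)+2=p, t(cons)+2=v, e(vowel)+8=m, r(cons)+2=t.

mpvmt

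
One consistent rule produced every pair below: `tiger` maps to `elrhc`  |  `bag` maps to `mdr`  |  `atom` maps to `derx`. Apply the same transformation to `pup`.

Vowels shift forward by 3 and consonants shift forward by 11.
Applying it to pup: p(cons)+11=a, u(vowel)+3=x, p(cons)+11=a.

axa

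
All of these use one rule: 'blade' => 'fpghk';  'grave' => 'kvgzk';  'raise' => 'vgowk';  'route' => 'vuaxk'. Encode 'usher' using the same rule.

The shift depends on letter class: consonant b→f is +4, but vowel a→g is +6. The rule splits by letter class: vowels +6, consonants +4.
For usher: u(vowel)+6=a, s(cons)+4=w, h(cons)+4=l, e(vowel)+6=k, r(cons)+4=v.

awlkv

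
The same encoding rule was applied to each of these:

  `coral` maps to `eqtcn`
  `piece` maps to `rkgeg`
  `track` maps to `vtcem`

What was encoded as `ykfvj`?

Every letter moves 2 places later in the alphabet, wrapping around z→a.
Reversing it on ykfvj: y−2=w, k−2=i, f−2=d, v−2=t, j−2=h.

width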